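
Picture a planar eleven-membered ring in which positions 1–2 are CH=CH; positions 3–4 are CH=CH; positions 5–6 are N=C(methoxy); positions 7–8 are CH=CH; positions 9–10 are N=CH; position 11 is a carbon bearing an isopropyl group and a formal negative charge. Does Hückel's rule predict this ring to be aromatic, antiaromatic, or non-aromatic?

Antiaromatic

Every ring atom contributes a p orbital perpendicular to the ring (the double-bond atoms are sp², each contributing one p electron; each =N– nitrogen is pyridine-type (lone pair in the sp² plane, one electron in the p orbital); the carbanion's lone pair occupies the p orbital), so the π system is cyclic and fully conjugated.
π-electron count: 5 × 2 = 10 from the double-bond units + 2 from the C(isopropyl)(-) atom = 12.
With 12 = 4·3 π electrons, Hückel's rule classifies the planar ring as antiaromatic.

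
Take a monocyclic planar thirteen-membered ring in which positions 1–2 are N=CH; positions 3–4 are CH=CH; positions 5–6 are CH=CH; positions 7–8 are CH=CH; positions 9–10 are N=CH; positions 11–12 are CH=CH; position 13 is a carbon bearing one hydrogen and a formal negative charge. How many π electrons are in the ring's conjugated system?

14

Check conjugation: every atom in a ring double bond is sp² and brings one electron to the p orbital; each =N– nitrogen is pyridine-type (lone pair in the sp² plane, one electron in the p orbital); the carbanion's lone pair occupies the p orbital — every position has a p orbital, so the cyclic π system is continuous.
Adding the contributions, 6 × 2 = 12 from the double-bond units + 2 from the CH(-) atom = 14.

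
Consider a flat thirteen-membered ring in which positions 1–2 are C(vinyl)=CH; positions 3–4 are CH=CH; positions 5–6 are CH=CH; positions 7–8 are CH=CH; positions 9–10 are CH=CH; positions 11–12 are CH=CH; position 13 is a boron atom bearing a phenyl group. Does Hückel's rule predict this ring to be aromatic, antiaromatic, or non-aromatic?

Every ring atom contributes a p orbital perpendicular to the ring (each doubly-bonded ring atom is sp² with one p-orbital electron; the boron has an empty p orbital), so the π system is cyclic and fully conjugated.
Adding the contributions, 6 × 2 = 12 from the double-bond units + 0 from the B(phenyl) atom = 12.
With 12 = 4·3 π electrons, Hückel's rule classifies the planar ring as antiaromatic.

Antiaromatic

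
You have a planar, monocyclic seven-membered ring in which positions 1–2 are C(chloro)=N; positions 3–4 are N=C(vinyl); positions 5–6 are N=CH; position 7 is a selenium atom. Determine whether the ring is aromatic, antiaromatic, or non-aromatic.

Antiaromatic

Check conjugation: the double-bond atoms are sp², each contributing one p electron; the doubly-bonded nitrogens are pyridine-type — their lone pairs lie in the ring plane, leaving one electron in the p orbital; the selenium donates one lone pair from its p orbital — every position has a p orbital, so the cyclic π system is continuous.
Adding the contributions, 3 × 2 = 6 from the double-bond units + 2 from the Se atom = 8.
8 is a 4n count (n = 2), so the planar conjugated ring is antiaromatic.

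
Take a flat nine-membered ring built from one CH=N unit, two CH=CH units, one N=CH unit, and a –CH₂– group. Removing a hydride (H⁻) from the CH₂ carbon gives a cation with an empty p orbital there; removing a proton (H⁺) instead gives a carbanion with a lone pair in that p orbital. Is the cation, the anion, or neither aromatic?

The anion

Once that carbon is sp², every ring atom has a p orbital and both ions are fully conjugated.
Cation: 4 × 2 + 0 = 8 π electrons → 4(2), antiaromatic.
Anion: 4 × 2 + 2 = 10 π electrons → 4(2)+2, aromatic.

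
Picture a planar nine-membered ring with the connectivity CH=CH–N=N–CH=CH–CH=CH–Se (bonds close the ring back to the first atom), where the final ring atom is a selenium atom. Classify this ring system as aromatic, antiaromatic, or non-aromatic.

Aromatic

Every ring atom contributes a p orbital perpendicular to the ring (the double-bond atoms are sp², each contributing one p electron; each sp² =N– keeps its lone pair in-plane and puts one electron into the π system; the selenium donates one lone pair from its p orbital), so the π system is cyclic and fully conjugated.
π-electron count: 4 × 2 = 8 from the double-bond units + 2 from the Se atom = 10.
Since 10 = 4·2 + 2, the ring meets the 4n+2 criterion.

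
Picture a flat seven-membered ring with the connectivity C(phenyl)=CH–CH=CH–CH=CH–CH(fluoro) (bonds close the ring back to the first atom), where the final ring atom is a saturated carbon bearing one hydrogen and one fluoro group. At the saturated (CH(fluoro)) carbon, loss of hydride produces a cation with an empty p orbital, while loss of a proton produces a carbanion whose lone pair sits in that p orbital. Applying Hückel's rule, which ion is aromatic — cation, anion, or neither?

The cation

In both ions every ring atom is sp² and contributes a p orbital, so both rings are fully conjugated.
Cation: 3 × 2 + 0 = 6 π electrons → 4(1)+2, aromatic.
Anion: 3 × 2 + 2 = 8 π electrons → 4(2), antiaromatic.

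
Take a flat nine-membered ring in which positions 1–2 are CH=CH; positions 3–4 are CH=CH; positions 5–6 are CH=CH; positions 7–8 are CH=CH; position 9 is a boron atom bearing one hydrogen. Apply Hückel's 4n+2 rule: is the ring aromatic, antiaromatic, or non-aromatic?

The p orbitals form a continuous loop: the double-bond atoms are sp², each contributing one p electron; the boron has an empty p orbital. The ring is fully conjugated.
Adding the contributions, 4 × 2 = 8 from the double-bond units + 0 from the BH atom = 8.
A 4n π count (8, n = 2) in a planar conjugated ring means antiaromatic.

Antiaromatic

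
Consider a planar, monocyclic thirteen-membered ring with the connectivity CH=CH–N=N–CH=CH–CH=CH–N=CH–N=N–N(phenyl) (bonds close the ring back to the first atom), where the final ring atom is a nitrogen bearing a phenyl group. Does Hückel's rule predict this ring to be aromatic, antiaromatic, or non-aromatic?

Aromatic

The p orbitals form a continuous loop: the double-bond atoms are sp², each contributing one p electron; each sp² =N– keeps its lone pair in-plane and puts one electron into the π system; the pyrrole-type nitrogen donates its lone pair from the p orbital. The ring is fully conjugated.
π-electron count: 6 × 2 = 12 from the double-bond units + 2 from the N(phenyl) atom = 14.
That gives a 4n+2 count (14, n = 3).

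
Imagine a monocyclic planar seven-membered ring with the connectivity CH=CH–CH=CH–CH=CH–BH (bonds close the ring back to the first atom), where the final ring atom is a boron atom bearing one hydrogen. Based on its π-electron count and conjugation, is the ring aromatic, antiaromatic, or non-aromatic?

Check conjugation: every atom in a ring double bond is sp² and brings one electron to the p orbital; the boron has an empty p orbital — every position has a p orbital, so the cyclic π system is continuous.
π-electron count: 3 × 2 = 6 from the double-bond units + 0 from the BH atom = 6.
With 6 π electrons (n = 1), the Hückel 4n+2 condition holds.

Aromatic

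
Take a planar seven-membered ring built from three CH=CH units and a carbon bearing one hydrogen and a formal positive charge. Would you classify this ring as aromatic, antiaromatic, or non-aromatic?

Aromatic

Check conjugation: the double-bond atoms are sp², each contributing one p electron; the carbocation has an empty p orbital — every position has a p orbital, so the cyclic π system is continuous.
Adding the contributions, 3 × 2 = 6 from the double-bond units + 0 from the CH(+) atom = 6.
6 = 4(1) + 2, which satisfies Hückel's 4n+2 rule.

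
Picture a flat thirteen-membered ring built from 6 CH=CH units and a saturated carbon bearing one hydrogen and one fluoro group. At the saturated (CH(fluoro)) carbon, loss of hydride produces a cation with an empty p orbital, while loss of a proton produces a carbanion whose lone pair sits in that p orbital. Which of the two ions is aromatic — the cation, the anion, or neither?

Once that carbon is sp², every ring atom has a p orbital and both ions are fully conjugated.
Cation: 6 × 2 + 0 = 12 π electrons → 4(3), antiaromatic.
Anion: 6 × 2 + 2 = 14 π electrons → 4(3)+2, aromatic.

The anion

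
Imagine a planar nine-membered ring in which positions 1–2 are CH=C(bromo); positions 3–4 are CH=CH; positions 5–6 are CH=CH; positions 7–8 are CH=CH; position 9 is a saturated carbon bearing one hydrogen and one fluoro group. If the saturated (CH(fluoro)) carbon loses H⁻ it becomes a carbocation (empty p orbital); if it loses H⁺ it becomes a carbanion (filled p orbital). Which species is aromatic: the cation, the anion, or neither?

Both ions have a continuous loop of p orbitals — each ring atom is sp².
Cation: 4 × 2 + 0 = 8 π electrons → 4(2), antiaromatic.
Anion: 4 × 2 + 2 = 10 π electrons → 4(2)+2, aromatic.

The anion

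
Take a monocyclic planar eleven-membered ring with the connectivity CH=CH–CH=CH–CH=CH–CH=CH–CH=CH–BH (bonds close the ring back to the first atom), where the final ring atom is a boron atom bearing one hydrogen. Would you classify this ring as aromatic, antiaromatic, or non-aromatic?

Aromatic

Every ring atom contributes a p orbital perpendicular to the ring (each doubly-bonded ring atom is sp² with one p-orbital electron; the boron has an empty p orbital), so the π system is cyclic and fully conjugated.
Adding the contributions, 5 × 2 = 10 from the double-bond units + 0 from the BH atom = 10.
That gives a 4n+2 count (10, n = 2).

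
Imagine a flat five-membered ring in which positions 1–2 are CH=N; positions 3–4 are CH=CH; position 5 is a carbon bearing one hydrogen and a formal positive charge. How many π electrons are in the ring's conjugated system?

4

All ring atoms are sp² and supply a p orbital to the ring (every atom in a ring double bond is sp² and brings one electron to the p orbital; each sp² =N– keeps its lone pair in-plane and puts one electron into the π system; the carbocation has an empty p orbital); the conjugation is uninterrupted.
Adding the contributions, 2 × 2 = 4 from the double-bond units + 0 from the CH(+) atom = 4.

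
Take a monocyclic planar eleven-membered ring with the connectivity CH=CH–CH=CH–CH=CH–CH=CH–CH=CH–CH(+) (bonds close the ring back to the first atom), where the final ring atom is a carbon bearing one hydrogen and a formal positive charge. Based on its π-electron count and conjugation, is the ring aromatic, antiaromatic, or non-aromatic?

Every ring atom contributes a p orbital perpendicular to the ring (the double-bond atoms are sp², each contributing one p electron; the carbocation has an empty p orbital), so the π system is cyclic and fully conjugated.
Counting π electrons: 5 × 2 = 10 from the double-bond units + 0 from the CH(+) atom = 10.
That gives a 4n+2 count (10, n = 2).

Aromatic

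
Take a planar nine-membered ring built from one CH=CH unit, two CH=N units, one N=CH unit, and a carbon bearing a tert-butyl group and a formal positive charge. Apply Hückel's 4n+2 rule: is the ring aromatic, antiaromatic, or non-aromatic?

Antiaromatic

Every ring atom contributes a p orbital perpendicular to the ring (every atom in a ring double bond is sp² and brings one electron to the p orbital; each =N– nitrogen is pyridine-type (lone pair in the sp² plane, one electron in the p orbital); the carbocation has an empty p orbital), so the π system is cyclic and fully conjugated.
Tallying contributions gives 4 × 2 = 8 from the double-bond units + 0 from the C(tert-butyl)(+) atom = 8.
A 4n π count (8, n = 2) in a planar conjugated ring means antiaromatic.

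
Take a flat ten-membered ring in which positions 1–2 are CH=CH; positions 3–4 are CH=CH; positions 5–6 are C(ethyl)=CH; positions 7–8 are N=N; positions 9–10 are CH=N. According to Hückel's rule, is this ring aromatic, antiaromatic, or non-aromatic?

Aromatic

Check conjugation: each doubly-bonded ring atom is sp² with one p-orbital electron; the doubly-bonded nitrogens are pyridine-type — their lone pairs lie in the ring plane, leaving one electron in the p orbital — every position has a p orbital, so the cyclic π system is continuous.
Adding the contributions, 5 × 2 = 10 from the 5 double-bond units.
Since 10 = 4·2 + 2, the ring meets the 4n+2 criterion.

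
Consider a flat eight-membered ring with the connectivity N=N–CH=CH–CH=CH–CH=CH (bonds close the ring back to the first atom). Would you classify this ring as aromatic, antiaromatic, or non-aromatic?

Check conjugation: every atom in a ring double bond is sp² and brings one electron to the p orbital; each sp² =N– keeps its lone pair in-plane and puts one electron into the π system — every position has a p orbital, so the cyclic π system is continuous.
Counting π electrons: 4 × 2 = 8 from the 4 double-bond units.
A 4n π count (8, n = 2) in a planar conjugated ring means antiaromatic.

Antiaromatic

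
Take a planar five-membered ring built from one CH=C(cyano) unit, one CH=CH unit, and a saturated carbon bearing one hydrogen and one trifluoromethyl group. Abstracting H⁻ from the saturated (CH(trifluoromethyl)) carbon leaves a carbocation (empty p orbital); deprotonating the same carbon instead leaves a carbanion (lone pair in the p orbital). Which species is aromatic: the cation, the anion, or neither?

The anion

In either ion the ring is fully conjugated: every atom, including the new sp² carbon, supplies a p orbital.
Cation: 2 × 2 + 0 = 4 π electrons → 4(1), antiaromatic.
Anion: 2 × 2 + 2 = 6 π electrons → 4(1)+2, aromatic.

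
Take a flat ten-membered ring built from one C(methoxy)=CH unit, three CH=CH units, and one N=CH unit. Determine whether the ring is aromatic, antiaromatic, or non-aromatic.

Aromatic

All ring atoms are sp² and supply a p orbital to the ring (every atom in a ring double bond is sp² and brings one electron to the p orbital; each sp² =N– keeps its lone pair in-plane and puts one electron into the π system); the conjugation is uninterrupted.
Adding the contributions, 5 × 2 = 10 from the 5 double-bond units.
With 10 π electrons (n = 2), the Hückel 4n+2 condition holds.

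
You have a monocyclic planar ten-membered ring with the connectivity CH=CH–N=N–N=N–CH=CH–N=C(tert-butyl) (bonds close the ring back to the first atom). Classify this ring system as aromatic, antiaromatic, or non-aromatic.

Aromatic

Check conjugation: each doubly-bonded ring atom is sp² with one p-orbital electron; each sp² =N– keeps its lone pair in-plane and puts one electron into the π system — every position has a p orbital, so the cyclic π system is continuous.
Counting π electrons: 5 × 2 = 10 from the 5 double-bond units.
10 = 4(2) + 2, which satisfies Hückel's 4n+2 rule.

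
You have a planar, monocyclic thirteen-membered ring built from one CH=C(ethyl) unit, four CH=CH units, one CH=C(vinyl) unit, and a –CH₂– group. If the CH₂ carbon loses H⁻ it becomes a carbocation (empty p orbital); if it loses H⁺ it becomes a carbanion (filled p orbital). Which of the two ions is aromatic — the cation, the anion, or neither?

In either ion the ring is fully conjugated: every atom, including the new sp² carbon, supplies a p orbital.
Cation: 6 × 2 + 0 = 12 π electrons → 4(3), antiaromatic.
Anion: 6 × 2 + 2 = 14 π electrons → 4(3)+2, aromatic.

The anion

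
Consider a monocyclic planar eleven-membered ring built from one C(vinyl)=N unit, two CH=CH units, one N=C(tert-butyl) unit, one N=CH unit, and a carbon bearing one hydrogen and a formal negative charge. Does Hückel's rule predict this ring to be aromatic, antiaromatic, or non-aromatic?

Every ring atom contributes a p orbital perpendicular to the ring (the double-bond atoms are sp², each contributing one p electron; each sp² =N– keeps its lone pair in-plane and puts one electron into the π system; the carbanion's lone pair occupies the p orbital), so the π system is cyclic and fully conjugated.
π-electron count: 5 × 2 = 10 from the double-bond units + 2 from the CH(-) atom = 12.
A 4n π count (12, n = 3) in a planar conjugated ring means antiaromatic.

Antiaromatic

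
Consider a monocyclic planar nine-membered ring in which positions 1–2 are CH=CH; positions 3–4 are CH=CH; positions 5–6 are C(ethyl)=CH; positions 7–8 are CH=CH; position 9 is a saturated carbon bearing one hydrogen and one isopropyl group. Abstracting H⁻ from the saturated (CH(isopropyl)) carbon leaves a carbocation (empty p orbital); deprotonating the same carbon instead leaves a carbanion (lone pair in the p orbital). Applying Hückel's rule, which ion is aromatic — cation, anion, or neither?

In both ions every ring atom is sp² and contributes a p orbital, so both rings are fully conjugated.
Cation: 4 × 2 + 0 = 8 π electrons → 4(2), antiaromatic.
Anion: 4 × 2 + 2 = 10 π electrons → 4(2)+2, aromatic.

The anion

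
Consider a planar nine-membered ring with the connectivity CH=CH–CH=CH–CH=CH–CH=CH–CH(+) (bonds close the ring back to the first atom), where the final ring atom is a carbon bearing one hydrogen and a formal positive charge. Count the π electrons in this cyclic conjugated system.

8

Check conjugation: the double-bond atoms are sp², each contributing one p electron; the carbocation has an empty p orbital — every position has a p orbital, so the cyclic π system is continuous.
Counting π electrons: 4 × 2 = 8 from the double-bond units + 0 from the CH(+) atom = 8.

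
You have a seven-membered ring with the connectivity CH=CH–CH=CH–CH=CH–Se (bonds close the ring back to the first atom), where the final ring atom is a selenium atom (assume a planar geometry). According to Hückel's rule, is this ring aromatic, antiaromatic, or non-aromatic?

All ring atoms are sp² and supply a p orbital to the ring (the double-bond atoms are sp², each contributing one p electron; the selenium donates one lone pair from its p orbital); the conjugation is uninterrupted.
π-electron count: 3 × 2 = 6 from the double-bond units + 2 from the Se atom = 8.
8 = 4(2); a planar, fully conjugated 4n system is antiaromatic.

Antiaromatic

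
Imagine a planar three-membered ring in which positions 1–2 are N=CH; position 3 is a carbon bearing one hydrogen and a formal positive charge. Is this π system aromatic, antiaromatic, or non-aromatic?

Aromatic

All ring atoms are sp² and supply a p orbital to the ring (every atom in a ring double bond is sp² and brings one electron to the p orbital; each =N– nitrogen is pyridine-type (lone pair in the sp² plane, one electron in the p orbital); the carbocation has an empty p orbital); the conjugation is uninterrupted.
Adding the contributions, 1 × 2 = 2 from the double-bond unit + 0 from the CH(+) atom = 2.
Since 2 = 4·0 + 2, the ring meets the 4n+2 criterion.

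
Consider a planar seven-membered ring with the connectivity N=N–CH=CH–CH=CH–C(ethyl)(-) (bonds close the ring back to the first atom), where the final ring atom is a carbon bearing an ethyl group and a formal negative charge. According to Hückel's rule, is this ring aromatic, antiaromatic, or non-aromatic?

Antiaromatic

Check conjugation: the double-bond atoms are sp², each contributing one p electron; the doubly-bonded nitrogens are pyridine-type — their lone pairs lie in the ring plane, leaving one electron in the p orbital; the carbanion's lone pair occupies the p orbital — every position has a p orbital, so the cyclic π system is continuous.
Tallying contributions gives 3 × 2 = 6 from the double-bond units + 2 from the C(ethyl)(-) atom = 8.
8 is a 4n count (n = 2), so the planar conjugated ring is antiaromatic.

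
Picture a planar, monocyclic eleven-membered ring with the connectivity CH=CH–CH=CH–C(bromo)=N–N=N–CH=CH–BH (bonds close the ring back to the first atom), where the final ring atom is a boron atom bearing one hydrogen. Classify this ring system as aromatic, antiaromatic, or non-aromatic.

Aromatic

Every ring atom contributes a p orbital perpendicular to the ring (every atom in a ring double bond is sp² and brings one electron to the p orbital; the doubly-bonded nitrogens are pyridine-type — their lone pairs lie in the ring plane, leaving one electron in the p orbital; the boron has an empty p orbital), so the π system is cyclic and fully conjugated.
Tallying contributions gives 5 × 2 = 10 from the double-bond units + 0 from the BH atom = 10.
With 10 π electrons (n = 2), the Hückel 4n+2 condition holds.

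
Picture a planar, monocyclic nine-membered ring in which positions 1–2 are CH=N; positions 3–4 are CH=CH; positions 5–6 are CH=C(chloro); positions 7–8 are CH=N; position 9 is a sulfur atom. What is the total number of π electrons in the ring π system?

10

Every ring atom contributes a p orbital perpendicular to the ring (every atom in a ring double bond is sp² and brings one electron to the p orbital; the doubly-bonded nitrogens are pyridine-type — their lone pairs lie in the ring plane, leaving one electron in the p orbital; the sulfur donates one lone pair from its p orbital), so the π system is cyclic and fully conjugated.
Counting π electrons: 4 × 2 = 8 from the double-bond units + 2 from the S atom = 10.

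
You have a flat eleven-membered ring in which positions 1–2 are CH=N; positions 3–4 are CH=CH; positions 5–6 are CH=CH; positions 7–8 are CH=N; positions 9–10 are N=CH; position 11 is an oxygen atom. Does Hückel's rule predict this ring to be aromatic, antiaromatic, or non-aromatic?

All ring atoms are sp² and supply a p orbital to the ring (the double-bond atoms are sp², each contributing one p electron; the doubly-bonded nitrogens are pyridine-type — their lone pairs lie in the ring plane, leaving one electron in the p orbital; the oxygen donates one lone pair from its p orbital); the conjugation is uninterrupted.
π-electron count: 5 × 2 = 10 from the double-bond units + 2 from the O atom = 12.
12 = 4(3); a planar, fully conjugated 4n system is antiaromatic.

Antiaromatic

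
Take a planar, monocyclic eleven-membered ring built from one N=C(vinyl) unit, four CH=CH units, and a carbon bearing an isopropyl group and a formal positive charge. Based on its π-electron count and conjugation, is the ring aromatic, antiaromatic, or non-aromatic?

Check conjugation: the double-bond atoms are sp², each contributing one p electron; the doubly-bonded nitrogens are pyridine-type — their lone pairs lie in the ring plane, leaving one electron in the p orbital; the carbocation has an empty p orbital — every position has a p orbital, so the cyclic π system is continuous.
Tallying contributions gives 5 × 2 = 10 from the double-bond units + 0 from the C(isopropyl)(+) atom = 10.
Since 10 = 4·2 + 2, the ring meets the 4n+2 criterion.

Aromatic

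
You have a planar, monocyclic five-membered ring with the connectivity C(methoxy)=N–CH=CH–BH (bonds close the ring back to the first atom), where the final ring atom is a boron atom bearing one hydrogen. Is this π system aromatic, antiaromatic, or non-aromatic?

The p orbitals form a continuous loop: the double-bond atoms are sp², each contributing one p electron; each =N– nitrogen is pyridine-type (lone pair in the sp² plane, one electron in the p orbital); the boron has an empty p orbital. The ring is fully conjugated.
Counting π electrons: 2 × 2 = 4 from the double-bond units + 0 from the BH atom = 4.
A 4n π count (4, n = 1) in a planar conjugated ring means antiaromatic.

Antiaromatic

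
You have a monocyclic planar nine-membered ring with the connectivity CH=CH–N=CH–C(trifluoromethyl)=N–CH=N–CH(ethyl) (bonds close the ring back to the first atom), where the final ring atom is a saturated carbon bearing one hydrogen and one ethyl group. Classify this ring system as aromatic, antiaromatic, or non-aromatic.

Non-aromatic

The CH(ethyl) carbon is saturated: that saturated carbon is sp³ and has no p orbital in the ring π system. Conjugation is not continuous around the ring.
Hückel's rule only applies to fully conjugated rings, so this one is simply non-aromatic.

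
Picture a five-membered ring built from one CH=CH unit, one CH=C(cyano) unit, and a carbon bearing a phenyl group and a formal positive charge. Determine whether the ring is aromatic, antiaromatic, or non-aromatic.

Antiaromatic

The p orbitals form a continuous loop: every atom in a ring double bond is sp² and brings one electron to the p orbital; the carbocation has an empty p orbital. The ring is fully conjugated.
Adding the contributions, 2 × 2 = 4 from the double-bond units + 0 from the C(phenyl)(+) atom = 4.
4 = 4(1); a planar, fully conjugated 4n system is antiaromatic.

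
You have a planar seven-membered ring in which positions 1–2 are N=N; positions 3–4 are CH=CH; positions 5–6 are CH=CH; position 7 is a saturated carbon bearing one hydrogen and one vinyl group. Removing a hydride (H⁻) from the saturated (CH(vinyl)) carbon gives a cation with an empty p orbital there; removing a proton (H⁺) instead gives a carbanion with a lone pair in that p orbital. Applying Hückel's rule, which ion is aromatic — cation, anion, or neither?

The cation

Once that carbon is sp², every ring atom has a p orbital and both ions are fully conjugated.
Cation: 3 × 2 + 0 = 6 π electrons → 4(1)+2, aromatic.
Anion: 3 × 2 + 2 = 8 π electrons → 4(2), antiaromatic.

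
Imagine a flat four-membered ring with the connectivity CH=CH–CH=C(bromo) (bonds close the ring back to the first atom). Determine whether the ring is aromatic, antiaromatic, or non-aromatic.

Antiaromatic

Every ring atom contributes a p orbital perpendicular to the ring (each doubly-bonded ring atom is sp² with one p-orbital electron), so the π system is cyclic and fully conjugated.
Adding the contributions, 2 × 2 = 4 from the 2 double-bond units.
With 4 = 4·1 π electrons, Hückel's rule classifies the planar ring as antiaromatic.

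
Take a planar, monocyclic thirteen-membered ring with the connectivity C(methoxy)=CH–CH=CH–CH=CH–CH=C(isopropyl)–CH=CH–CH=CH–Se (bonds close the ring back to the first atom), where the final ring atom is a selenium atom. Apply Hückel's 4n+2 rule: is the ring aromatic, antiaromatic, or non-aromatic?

Aromatic

The p orbitals form a continuous loop: the double-bond atoms are sp², each contributing one p electron; the selenium donates one lone pair from its p orbital. The ring is fully conjugated.
Tallying contributions gives 6 × 2 = 12 from the double-bond units + 2 from the Se atom = 14.
Since 14 = 4·3 + 2, the ring meets the 4n+2 criterion.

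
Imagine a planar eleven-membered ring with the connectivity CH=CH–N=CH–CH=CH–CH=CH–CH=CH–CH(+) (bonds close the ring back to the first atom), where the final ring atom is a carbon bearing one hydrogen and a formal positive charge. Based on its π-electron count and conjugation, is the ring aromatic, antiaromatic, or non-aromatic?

Aromatic

Check conjugation: each doubly-bonded ring atom is sp² with one p-orbital electron; each sp² =N– keeps its lone pair in-plane and puts one electron into the π system; the carbocation has an empty p orbital — every position has a p orbital, so the cyclic π system is continuous.
Tallying contributions gives 5 × 2 = 10 from the double-bond units + 0 from the CH(+) atom = 10.
That gives a 4n+2 count (10, n = 2).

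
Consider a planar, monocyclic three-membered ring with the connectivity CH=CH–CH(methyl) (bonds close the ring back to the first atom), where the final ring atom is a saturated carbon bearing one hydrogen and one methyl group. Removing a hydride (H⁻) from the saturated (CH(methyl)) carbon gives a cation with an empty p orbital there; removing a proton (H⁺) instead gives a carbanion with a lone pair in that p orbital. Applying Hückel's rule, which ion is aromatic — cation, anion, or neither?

The cation

Both ions have a continuous loop of p orbitals — each ring atom is sp².
Cation: 1 × 2 + 0 = 2 π electrons → 4(0)+2, aromatic.
Anion: 1 × 2 + 2 = 4 π electrons → 4(1), antiaromatic.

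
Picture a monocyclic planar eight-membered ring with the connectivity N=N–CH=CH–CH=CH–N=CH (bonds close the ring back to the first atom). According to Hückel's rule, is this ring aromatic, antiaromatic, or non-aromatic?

Antiaromatic

Every ring atom contributes a p orbital perpendicular to the ring (every atom in a ring double bond is sp² and brings one electron to the p orbital; the doubly-bonded nitrogens are pyridine-type — their lone pairs lie in the ring plane, leaving one electron in the p orbital), so the π system is cyclic and fully conjugated.
Counting π electrons: 4 × 2 = 8 from the 4 double-bond units.
With 8 = 4·2 π electrons, Hückel's rule classifies the planar ring as antiaromatic.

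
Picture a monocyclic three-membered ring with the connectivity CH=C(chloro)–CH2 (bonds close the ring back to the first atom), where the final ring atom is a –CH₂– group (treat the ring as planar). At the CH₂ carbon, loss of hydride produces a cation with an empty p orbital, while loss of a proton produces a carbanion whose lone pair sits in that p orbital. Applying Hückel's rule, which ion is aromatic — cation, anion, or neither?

In either ion the ring is fully conjugated: every atom, including the new sp² carbon, supplies a p orbital.
Cation: 1 × 2 + 0 = 2 π electrons → 4(0)+2, aromatic.
Anion: 1 × 2 + 2 = 4 π electrons → 4(1), antiaromatic.

The cation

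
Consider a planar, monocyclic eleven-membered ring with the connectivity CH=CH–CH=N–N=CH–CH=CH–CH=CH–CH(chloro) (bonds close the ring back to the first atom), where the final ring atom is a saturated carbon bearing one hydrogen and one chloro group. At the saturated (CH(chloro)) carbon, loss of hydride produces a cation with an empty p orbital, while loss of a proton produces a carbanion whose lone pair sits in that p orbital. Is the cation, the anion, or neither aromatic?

The cation

Both ions have a continuous loop of p orbitals — each ring atom is sp².
Cation: 5 × 2 + 0 = 10 π electrons → 4(2)+2, aromatic.
Anion: 5 × 2 + 2 = 12 π electrons → 4(3), antiaromatic.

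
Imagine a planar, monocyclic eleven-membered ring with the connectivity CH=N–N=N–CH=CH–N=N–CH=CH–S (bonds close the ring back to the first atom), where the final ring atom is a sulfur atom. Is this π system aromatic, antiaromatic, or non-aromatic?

Antiaromatic

The p orbitals form a continuous loop: every atom in a ring double bond is sp² and brings one electron to the p orbital; the doubly-bonded nitrogens are pyridine-type — their lone pairs lie in the ring plane, leaving one electron in the p orbital; the sulfur donates one lone pair from its p orbital. The ring is fully conjugated.
Tallying contributions gives 5 × 2 = 10 from the double-bond units + 2 from the S atom = 12.
With 12 = 4·3 π electrons, Hückel's rule classifies the planar ring as antiaromatic.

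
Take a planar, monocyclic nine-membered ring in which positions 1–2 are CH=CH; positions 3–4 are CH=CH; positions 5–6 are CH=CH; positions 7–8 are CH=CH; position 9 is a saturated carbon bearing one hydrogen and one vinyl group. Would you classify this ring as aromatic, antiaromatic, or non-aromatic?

The CH(vinyl) position has four σ bonds — that saturated carbon is sp³ and has no p orbital in the ring π system — so the cyclic conjugation is interrupted.
Hückel's rule only applies to fully conjugated rings, so this one is simply non-aromatic.

Non-aromatic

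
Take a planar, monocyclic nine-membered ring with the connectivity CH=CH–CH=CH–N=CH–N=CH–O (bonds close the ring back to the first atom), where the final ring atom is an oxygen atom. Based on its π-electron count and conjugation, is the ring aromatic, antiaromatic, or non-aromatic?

Aromatic

All ring atoms are sp² and supply a p orbital to the ring (the double-bond atoms are sp², each contributing one p electron; each =N– nitrogen is pyridine-type (lone pair in the sp² plane, one electron in the p orbital); the oxygen donates one lone pair from its p orbital); the conjugation is uninterrupted.
Counting π electrons: 4 × 2 = 8 from the double-bond units + 2 from the O atom = 10.
With 10 π electrons (n = 2), the Hückel 4n+2 condition holds.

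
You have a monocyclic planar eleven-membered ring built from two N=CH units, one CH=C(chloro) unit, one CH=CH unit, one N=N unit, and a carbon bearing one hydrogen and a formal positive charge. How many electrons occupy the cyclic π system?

All ring atoms are sp² and supply a p orbital to the ring (the double-bond atoms are sp², each contributing one p electron; each =N– nitrogen is pyridine-type (lone pair in the sp² plane, one electron in the p orbital); the carbocation has an empty p orbital); the conjugation is uninterrupted.
π-electron count: 5 × 2 = 10 from the double-bond units + 0 from the CH(+) atom = 10.

10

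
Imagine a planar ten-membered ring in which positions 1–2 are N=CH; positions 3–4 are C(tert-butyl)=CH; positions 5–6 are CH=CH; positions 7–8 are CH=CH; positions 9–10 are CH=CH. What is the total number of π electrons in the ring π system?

10

Check conjugation: every atom in a ring double bond is sp² and brings one electron to the p orbital; each =N– nitrogen is pyridine-type (lone pair in the sp² plane, one electron in the p orbital) — every position has a p orbital, so the cyclic π system is continuous.
π-electron count: 5 × 2 = 10 from the 5 double-bond units.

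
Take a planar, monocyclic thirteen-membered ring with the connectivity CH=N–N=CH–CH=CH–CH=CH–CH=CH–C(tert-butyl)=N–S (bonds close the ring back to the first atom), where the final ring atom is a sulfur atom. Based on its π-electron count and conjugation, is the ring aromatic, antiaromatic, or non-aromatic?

Check conjugation: each doubly-bonded ring atom is sp² with one p-orbital electron; each sp² =N– keeps its lone pair in-plane and puts one electron into the π system; the sulfur donates one lone pair from its p orbital — every position has a p orbital, so the cyclic π system is continuous.
Tallying contributions gives 6 × 2 = 12 from the double-bond units + 2 from the S atom = 14.
14 = 4(3) + 2, which satisfies Hückel's 4n+2 rule.

Aromatic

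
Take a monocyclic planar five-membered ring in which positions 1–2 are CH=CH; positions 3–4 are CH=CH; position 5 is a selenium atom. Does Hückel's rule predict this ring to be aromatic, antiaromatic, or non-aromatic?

Aromatic

All ring atoms are sp² and supply a p orbital to the ring (each doubly-bonded ring atom is sp² with one p-orbital electron; the selenium donates one lone pair from its p orbital); the conjugation is uninterrupted.
Counting π electrons: 2 × 2 = 4 from the double-bond units + 2 from the Se atom = 6.
Since 6 = 4·1 + 2, the ring meets the 4n+2 criterion.
(This ring is selenophene.)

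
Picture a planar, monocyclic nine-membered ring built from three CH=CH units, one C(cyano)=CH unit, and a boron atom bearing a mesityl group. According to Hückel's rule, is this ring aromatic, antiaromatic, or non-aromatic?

Antiaromatic

Check conjugation: the double-bond atoms are sp², each contributing one p electron; the boron has an empty p orbital — every position has a p orbital, so the cyclic π system is continuous.
π-electron count: 4 × 2 = 8 from the double-bond units + 0 from the B(mesityl) atom = 8.
8 is a 4n count (n = 2), so the planar conjugated ring is antiaromatic.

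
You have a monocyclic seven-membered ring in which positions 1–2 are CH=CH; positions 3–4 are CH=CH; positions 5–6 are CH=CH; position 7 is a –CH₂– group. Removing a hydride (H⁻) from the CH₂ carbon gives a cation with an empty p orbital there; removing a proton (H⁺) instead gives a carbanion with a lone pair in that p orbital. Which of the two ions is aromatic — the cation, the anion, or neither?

Both ions have a continuous loop of p orbitals — each ring atom is sp².
Cation: 3 × 2 + 0 = 6 π electrons → 4(1)+2, aromatic.
Anion: 3 × 2 + 2 = 8 π electrons → 4(2), antiaromatic.

The cation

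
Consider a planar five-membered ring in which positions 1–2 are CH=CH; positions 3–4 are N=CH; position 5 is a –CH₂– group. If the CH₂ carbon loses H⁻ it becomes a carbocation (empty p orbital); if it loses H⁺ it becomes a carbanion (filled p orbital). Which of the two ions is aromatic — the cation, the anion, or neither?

The anion

In both ions every ring atom is sp² and contributes a p orbital, so both rings are fully conjugated.
Cation: 2 × 2 + 0 = 4 π electrons → 4(1), antiaromatic.
Anion: 2 × 2 + 2 = 6 π electrons → 4(1)+2, aromatic.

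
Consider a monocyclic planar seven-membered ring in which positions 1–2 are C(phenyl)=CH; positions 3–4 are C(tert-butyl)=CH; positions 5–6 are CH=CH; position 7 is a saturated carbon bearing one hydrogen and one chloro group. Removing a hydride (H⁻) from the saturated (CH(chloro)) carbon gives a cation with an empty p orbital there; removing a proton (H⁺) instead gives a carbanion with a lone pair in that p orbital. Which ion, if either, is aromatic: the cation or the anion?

Both ions have a continuous loop of p orbitals — each ring atom is sp².
Cation: 3 × 2 + 0 = 6 π electrons → 4(1)+2, aromatic.
Anion: 3 × 2 + 2 = 8 π electrons → 4(2), antiaromatic.

The cation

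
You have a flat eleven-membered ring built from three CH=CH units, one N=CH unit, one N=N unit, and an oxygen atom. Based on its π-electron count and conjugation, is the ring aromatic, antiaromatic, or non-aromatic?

Every ring atom contributes a p orbital perpendicular to the ring (every atom in a ring double bond is sp² and brings one electron to the p orbital; the doubly-bonded nitrogens are pyridine-type — their lone pairs lie in the ring plane, leaving one electron in the p orbital; the oxygen donates one lone pair from its p orbital), so the π system is cyclic and fully conjugated.
Tallying contributions gives 5 × 2 = 10 from the double-bond units + 2 from the O atom = 12.
12 is a 4n count (n = 3), so the planar conjugated ring is antiaromatic.

Antiaromatic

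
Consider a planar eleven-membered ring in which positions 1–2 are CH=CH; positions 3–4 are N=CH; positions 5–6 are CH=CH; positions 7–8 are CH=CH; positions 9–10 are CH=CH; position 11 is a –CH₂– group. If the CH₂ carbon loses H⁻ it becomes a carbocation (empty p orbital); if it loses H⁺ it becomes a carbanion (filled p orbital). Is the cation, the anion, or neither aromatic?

The cation

Both ions have a continuous loop of p orbitals — each ring atom is sp².
Cation: 5 × 2 + 0 = 10 π electrons → 4(2)+2, aromatic.
Anion: 5 × 2 + 2 = 12 π electrons → 4(3), antiaromatic.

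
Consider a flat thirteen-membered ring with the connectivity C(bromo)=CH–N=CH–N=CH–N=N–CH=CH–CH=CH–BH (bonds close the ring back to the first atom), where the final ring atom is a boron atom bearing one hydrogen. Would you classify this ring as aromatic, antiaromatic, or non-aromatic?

Every ring atom contributes a p orbital perpendicular to the ring (every atom in a ring double bond is sp² and brings one electron to the p orbital; each sp² =N– keeps its lone pair in-plane and puts one electron into the π system; the boron has an empty p orbital), so the π system is cyclic and fully conjugated.
Counting π electrons: 6 × 2 = 12 from the double-bond units + 0 from the BH atom = 12.
With 12 = 4·3 π electrons, Hückel's rule classifies the planar ring as antiaromatic.

Antiaromatic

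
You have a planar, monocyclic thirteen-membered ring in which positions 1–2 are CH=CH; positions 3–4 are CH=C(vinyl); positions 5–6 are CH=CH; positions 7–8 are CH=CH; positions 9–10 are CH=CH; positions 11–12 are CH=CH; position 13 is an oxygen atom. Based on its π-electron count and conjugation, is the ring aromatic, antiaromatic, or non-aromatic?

Every ring atom contributes a p orbital perpendicular to the ring (each doubly-bonded ring atom is sp² with one p-orbital electron; the oxygen donates one lone pair from its p orbital), so the π system is cyclic and fully conjugated.
Adding the contributions, 6 × 2 = 12 from the double-bond units + 2 from the O atom = 14.
With 14 π electrons (n = 3), the Hückel 4n+2 condition holds.

Aromatic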